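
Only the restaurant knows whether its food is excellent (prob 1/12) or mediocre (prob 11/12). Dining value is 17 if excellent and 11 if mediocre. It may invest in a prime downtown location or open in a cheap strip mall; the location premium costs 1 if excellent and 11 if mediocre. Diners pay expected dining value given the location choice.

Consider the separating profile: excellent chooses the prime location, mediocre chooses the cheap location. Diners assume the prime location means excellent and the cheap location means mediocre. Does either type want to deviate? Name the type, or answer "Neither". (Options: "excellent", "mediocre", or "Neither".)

The prime location pays 17; the cheap location pays 11.
excellent: assigned the prime location, nets 17 − 1 = 16; deviating to the cheap location nets 11.
mediocre: assigned the cheap location, nets 11; deviating to the prime location nets 17 − 11 = 6.
Both types strictly prefer their assigned action; no profitable deviation.

Neither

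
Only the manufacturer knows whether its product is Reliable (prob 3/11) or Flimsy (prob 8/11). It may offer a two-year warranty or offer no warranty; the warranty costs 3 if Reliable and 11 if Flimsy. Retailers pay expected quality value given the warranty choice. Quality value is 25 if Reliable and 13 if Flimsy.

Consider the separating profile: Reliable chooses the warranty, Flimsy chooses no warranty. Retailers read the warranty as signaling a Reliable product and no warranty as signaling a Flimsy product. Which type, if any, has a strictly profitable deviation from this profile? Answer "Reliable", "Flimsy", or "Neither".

Flimsy

The warranty pays 25; no warranty pays 13.
Reliable: assigned the warranty, nets 25 − 3 = 22; deviating to no warranty nets 13.
Flimsy: assigned no warranty, nets 13; deviating to the warranty nets 25 − 11 = 14.
The Flimsy type gains 1 by deviating.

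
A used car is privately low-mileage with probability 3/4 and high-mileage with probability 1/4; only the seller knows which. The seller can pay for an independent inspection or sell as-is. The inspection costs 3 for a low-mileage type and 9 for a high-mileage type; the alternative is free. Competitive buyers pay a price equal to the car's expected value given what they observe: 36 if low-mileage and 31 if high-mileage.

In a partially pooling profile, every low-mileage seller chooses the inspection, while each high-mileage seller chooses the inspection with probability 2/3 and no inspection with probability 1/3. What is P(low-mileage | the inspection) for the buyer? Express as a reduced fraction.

P(the inspection) = (3/4)·1 + (1/4)·(2/3) = 11/12.
By Bayes' rule, P(low-mileage | the inspection) = (3/4) / (11/12) = 9/11.

9/11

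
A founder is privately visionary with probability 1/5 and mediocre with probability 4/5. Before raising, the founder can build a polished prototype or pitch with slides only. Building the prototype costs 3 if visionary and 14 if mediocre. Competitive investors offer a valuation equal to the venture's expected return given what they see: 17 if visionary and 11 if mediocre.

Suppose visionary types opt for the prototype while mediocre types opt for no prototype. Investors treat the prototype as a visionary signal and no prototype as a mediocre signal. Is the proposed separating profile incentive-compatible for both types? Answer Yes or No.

Yes

Under these beliefs, the prototype earns valuation 17 and no prototype earns valuation 11.
visionary: the prototype nets 17 − 3 = 14; no prototype nets 11. visionary prefers the prototype.
mediocre: the prototype nets 17 − 14 = 3; no prototype nets 11. mediocre prefers no prototype.
Neither type deviates, so the separating profile is an equilibrium.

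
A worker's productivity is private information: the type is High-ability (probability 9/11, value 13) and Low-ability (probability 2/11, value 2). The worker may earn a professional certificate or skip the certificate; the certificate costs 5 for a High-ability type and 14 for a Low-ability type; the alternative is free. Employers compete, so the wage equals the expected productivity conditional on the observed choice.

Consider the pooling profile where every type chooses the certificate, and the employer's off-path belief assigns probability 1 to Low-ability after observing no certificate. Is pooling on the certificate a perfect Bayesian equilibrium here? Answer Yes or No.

No

On path, the employer holds the prior and pays 9/11·13 + 2/11·2 = 11. Off path (no certificate), believing Low-ability, it pays 2.
High-ability: the certificate nets 11 − 5 = 6; no certificate nets 2. High-ability stays.
Low-ability: the certificate nets 11 − 14 = -3; no certificate nets 2. Low-ability would deviate.
A type deviates, so pooling fails.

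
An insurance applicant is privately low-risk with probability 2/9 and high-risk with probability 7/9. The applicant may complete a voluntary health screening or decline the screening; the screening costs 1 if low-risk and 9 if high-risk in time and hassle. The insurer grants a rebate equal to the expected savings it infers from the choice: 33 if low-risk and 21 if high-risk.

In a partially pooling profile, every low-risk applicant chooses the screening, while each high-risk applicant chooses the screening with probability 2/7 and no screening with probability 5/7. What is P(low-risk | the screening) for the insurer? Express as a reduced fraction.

1/2

P(the screening) = (2/9)·1 + (7/9)·(2/7) = 4/9.
By Bayes' rule, P(low-risk | the screening) = (2/9) / (4/9) = 1/2.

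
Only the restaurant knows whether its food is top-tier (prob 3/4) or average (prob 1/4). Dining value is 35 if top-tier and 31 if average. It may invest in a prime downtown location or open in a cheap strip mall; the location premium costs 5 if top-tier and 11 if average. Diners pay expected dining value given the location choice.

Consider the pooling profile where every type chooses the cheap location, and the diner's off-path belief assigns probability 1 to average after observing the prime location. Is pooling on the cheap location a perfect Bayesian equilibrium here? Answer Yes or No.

Yes

On path, the diner holds the prior and pays 3/4·35 + 1/4·31 = 34. Off path (the prime location), believing average, it pays 31.
top-tier: the cheap location nets 34; the prime location nets 31 − 5 = 26. top-tier stays.
average: the cheap location nets 34; the prime location nets 31 − 11 = 20. average stays.
No type deviates, so pooling is sustained.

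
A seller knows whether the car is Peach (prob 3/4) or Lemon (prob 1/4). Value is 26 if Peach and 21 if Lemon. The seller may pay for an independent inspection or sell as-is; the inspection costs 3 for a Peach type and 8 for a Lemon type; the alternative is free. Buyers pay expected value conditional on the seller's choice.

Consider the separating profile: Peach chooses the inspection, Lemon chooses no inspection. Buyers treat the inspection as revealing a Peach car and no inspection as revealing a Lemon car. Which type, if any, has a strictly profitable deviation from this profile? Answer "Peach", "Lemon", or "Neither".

The inspection pays 26; no inspection pays 21.
Peach: assigned the inspection, nets 26 − 3 = 23; deviating to no inspection nets 21.
Lemon: assigned no inspection, nets 21; deviating to the inspection nets 26 − 8 = 18.
Both types strictly prefer their assigned action; no profitable deviation.

Neither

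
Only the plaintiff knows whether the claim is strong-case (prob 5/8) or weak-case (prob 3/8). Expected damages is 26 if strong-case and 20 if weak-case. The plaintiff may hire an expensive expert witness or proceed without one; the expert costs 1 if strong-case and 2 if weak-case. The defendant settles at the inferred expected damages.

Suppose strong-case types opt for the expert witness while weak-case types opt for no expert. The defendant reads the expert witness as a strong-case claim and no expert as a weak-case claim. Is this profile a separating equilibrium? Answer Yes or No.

Under these beliefs, the expert witness earns settlement 26 and no expert earns settlement 20.
strong-case: the expert witness nets 26 − 1 = 25; no expert nets 20. strong-case prefers the expert witness.
weak-case: the expert witness nets 26 − 2 = 24; no expert nets 20. weak-case would deviate to the expert witness.
weak-case has a profitable deviation, so the profile is not an equilibrium.

No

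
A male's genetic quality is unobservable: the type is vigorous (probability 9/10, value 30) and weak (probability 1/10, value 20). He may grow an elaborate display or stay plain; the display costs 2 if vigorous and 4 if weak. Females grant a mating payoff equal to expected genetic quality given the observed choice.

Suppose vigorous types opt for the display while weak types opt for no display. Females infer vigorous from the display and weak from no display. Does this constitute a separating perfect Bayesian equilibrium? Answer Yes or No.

No

Under these beliefs, the display earns mating payoff 30 and no display earns mating payoff 20.
vigorous: the display nets 30 − 2 = 28; no display nets 20. vigorous prefers the display.
weak: the display nets 30 − 4 = 26; no display nets 20. weak would deviate to the display.
weak has a profitable deviation, so the profile is not an equilibrium.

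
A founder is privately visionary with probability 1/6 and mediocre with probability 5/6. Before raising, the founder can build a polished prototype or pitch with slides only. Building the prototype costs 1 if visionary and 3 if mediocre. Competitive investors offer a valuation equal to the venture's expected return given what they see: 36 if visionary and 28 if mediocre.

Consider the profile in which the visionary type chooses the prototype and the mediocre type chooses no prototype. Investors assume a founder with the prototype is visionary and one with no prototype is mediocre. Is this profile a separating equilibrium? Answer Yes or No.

No

Under these beliefs, the prototype earns valuation 36 and no prototype earns valuation 28.
visionary: the prototype nets 36 − 1 = 35; no prototype nets 28. visionary prefers the prototype.
mediocre: the prototype nets 36 − 3 = 33; no prototype nets 28. mediocre would deviate to the prototype.
mediocre has a profitable deviation, so the profile is not an equilibrium.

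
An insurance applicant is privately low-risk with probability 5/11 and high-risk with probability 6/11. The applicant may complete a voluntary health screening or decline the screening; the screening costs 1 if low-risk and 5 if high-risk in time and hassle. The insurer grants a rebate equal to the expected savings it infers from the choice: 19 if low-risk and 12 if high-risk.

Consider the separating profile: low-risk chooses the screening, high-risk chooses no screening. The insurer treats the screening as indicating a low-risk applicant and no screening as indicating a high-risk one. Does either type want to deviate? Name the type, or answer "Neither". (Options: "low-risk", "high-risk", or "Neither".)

The screening pays 19; no screening pays 12.
low-risk: assigned the screening, nets 19 − 1 = 18; deviating to no screening nets 12.
high-risk: assigned no screening, nets 12; deviating to the screening nets 19 − 5 = 14.
The high-risk type gains 2 by deviating.

high-risk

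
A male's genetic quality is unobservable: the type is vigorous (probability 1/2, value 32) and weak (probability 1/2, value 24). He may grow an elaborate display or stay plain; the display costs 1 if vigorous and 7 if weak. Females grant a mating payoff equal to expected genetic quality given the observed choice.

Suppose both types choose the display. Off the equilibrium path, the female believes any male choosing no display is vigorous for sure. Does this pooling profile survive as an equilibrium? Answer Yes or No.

On path, the female holds the prior and pays 1/2·32 + 1/2·24 = 28. Off path (no display), believing vigorous, it pays 32.
vigorous: the display nets 28 − 1 = 27; no display nets 32. vigorous would deviate.
weak: the display nets 28 − 7 = 21; no display nets 32. weak would deviate.
A type deviates, so pooling fails.

No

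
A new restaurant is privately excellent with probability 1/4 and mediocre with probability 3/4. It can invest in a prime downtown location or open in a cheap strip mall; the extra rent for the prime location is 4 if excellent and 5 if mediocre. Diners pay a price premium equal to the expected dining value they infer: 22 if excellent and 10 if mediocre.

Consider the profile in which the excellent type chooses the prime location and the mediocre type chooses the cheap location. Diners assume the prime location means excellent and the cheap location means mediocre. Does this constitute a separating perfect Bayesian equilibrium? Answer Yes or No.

No

Under these beliefs, the prime location earns price premium 22 and the cheap location earns price premium 10.
excellent: the prime location nets 22 − 4 = 18; the cheap location nets 10. excellent prefers the prime location.
mediocre: the prime location nets 22 − 5 = 17; the cheap location nets 10. mediocre would deviate to the prime location.
mediocre has a profitable deviation, so the profile is not an equilibrium.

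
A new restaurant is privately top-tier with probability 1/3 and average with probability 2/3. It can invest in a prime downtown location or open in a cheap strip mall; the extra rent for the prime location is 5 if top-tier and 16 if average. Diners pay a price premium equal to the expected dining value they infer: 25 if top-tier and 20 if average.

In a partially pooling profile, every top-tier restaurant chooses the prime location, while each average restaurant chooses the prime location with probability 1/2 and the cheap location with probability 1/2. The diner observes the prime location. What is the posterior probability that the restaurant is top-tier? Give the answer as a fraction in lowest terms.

1/2

P(the prime location) = (1/3)·1 + (2/3)·(1/2) = 2/3.
By Bayes' rule, P(top-tier | the prime location) = (1/3) / (2/3) = 1/2.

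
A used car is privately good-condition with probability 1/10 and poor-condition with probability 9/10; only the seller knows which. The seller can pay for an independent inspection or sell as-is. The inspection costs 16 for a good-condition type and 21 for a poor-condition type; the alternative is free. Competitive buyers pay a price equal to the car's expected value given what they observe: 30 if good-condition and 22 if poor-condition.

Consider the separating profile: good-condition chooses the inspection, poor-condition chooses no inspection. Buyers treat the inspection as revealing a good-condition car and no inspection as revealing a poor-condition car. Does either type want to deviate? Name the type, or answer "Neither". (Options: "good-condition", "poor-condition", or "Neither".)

good-condition

The inspection pays 30; no inspection pays 22.
good-condition: assigned the inspection, nets 30 − 16 = 14; deviating to no inspection nets 22.
poor-condition: assigned no inspection, nets 22; deviating to the inspection nets 30 − 21 = 9.
The good-condition type gains 8 by deviating.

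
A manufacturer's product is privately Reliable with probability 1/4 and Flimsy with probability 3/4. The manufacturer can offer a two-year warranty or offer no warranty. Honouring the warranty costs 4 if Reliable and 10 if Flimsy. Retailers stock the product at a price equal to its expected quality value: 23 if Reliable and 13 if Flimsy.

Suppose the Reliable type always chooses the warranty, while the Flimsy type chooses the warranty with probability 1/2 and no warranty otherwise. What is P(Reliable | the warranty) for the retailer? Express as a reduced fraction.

2/5

P(the warranty) = (1/4)·1 + (3/4)·(1/2) = 5/8.
By Bayes' rule, P(Reliable | the warranty) = (1/4) / (5/8) = 2/5.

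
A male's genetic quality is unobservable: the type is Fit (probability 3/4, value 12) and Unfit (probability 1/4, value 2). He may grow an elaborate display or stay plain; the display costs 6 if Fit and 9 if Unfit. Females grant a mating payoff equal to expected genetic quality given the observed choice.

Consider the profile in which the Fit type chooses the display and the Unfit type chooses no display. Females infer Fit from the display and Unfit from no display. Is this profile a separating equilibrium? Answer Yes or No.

Under these beliefs, the display earns mating payoff 12 and no display earns mating payoff 2.
Fit: the display nets 12 − 6 = 6; no display nets 2. Fit prefers the display.
Unfit: the display nets 12 − 9 = 3; no display nets 2. Unfit would deviate to the display.
Unfit has a profitable deviation, so the profile is not an equilibrium.

No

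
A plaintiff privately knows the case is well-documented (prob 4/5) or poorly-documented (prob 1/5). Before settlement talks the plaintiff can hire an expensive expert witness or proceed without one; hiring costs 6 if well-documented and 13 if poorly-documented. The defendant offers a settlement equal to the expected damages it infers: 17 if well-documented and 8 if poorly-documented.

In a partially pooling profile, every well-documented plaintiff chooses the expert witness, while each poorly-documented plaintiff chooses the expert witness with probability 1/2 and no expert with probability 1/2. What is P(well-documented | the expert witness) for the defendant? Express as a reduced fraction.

P(the expert witness) = (4/5)·1 + (1/5)·(1/2) = 9/10.
By Bayes' rule, P(well-documented | the expert witness) = (4/5) / (9/10) = 8/9.

8/9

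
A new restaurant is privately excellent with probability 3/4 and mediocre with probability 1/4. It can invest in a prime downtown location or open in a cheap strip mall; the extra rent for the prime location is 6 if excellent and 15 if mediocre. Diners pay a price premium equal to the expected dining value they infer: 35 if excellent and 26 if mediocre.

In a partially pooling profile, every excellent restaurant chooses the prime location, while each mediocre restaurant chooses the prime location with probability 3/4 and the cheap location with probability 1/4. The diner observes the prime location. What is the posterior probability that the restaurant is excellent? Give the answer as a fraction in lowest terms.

P(the prime location) = (3/4)·1 + (1/4)·(3/4) = 15/16.
By Bayes' rule, P(excellent | the prime location) = (3/4) / (15/16) = 4/5.

4/5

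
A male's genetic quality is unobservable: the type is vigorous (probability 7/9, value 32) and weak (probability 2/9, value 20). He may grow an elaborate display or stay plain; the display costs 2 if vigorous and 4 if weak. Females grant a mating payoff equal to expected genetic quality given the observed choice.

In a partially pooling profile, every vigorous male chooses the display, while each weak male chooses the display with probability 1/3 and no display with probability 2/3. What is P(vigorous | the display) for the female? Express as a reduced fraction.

P(the display) = (7/9)·1 + (2/9)·(1/3) = 23/27.
By Bayes' rule, P(vigorous | the display) = (7/9) / (23/27) = 21/23.

21/23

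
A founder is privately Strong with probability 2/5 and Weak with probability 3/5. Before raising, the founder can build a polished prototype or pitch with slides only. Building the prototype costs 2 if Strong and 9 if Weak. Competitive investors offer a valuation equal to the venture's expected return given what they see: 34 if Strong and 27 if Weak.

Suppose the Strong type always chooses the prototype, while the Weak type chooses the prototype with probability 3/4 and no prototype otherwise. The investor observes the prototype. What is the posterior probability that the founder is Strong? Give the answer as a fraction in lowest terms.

P(the prototype) = (2/5)·1 + (3/5)·(3/4) = 17/20.
By Bayes' rule, P(Strong | the prototype) = (2/5) / (17/20) = 8/17.

8/17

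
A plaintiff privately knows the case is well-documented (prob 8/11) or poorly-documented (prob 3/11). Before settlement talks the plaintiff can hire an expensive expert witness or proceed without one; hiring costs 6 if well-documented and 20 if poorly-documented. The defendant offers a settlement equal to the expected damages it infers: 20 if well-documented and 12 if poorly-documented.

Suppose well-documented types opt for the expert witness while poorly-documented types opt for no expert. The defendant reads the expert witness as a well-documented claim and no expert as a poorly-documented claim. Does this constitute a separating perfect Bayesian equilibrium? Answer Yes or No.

Under these beliefs, the expert witness earns settlement 20 and no expert earns settlement 12.
well-documented: the expert witness nets 20 − 6 = 14; no expert nets 12. well-documented prefers the expert witness.
poorly-documented: the expert witness nets 20 − 20 = 0; no expert nets 12. poorly-documented prefers no expert.
Neither type deviates, so the separating profile is an equilibrium.

Yes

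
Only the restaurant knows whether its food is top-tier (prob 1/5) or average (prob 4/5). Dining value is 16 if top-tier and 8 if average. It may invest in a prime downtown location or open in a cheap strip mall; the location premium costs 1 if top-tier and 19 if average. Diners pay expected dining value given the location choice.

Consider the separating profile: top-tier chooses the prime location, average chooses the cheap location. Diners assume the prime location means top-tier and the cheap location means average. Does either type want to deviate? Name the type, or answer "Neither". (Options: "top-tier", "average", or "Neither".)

Neither

The prime location pays 16; the cheap location pays 8.
top-tier: assigned the prime location, nets 16 − 1 = 15; deviating to the cheap location nets 8.
average: assigned the cheap location, nets 8; deviating to the prime location nets 16 − 19 = -3.
Both types strictly prefer their assigned action; no profitable deviation.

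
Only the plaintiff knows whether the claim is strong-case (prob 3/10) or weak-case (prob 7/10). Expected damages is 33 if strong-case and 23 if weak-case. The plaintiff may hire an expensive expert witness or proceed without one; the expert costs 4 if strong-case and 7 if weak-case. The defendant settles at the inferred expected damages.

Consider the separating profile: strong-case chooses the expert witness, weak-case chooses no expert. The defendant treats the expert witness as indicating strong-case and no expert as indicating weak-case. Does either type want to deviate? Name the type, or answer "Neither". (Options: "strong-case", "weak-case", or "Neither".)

weak-case

The expert witness pays 33; no expert pays 23.
strong-case: assigned the expert witness, nets 33 − 4 = 29; deviating to no expert nets 23.
weak-case: assigned no expert, nets 23; deviating to the expert witness nets 33 − 7 = 26.
The weak-case type gains 3 by deviating.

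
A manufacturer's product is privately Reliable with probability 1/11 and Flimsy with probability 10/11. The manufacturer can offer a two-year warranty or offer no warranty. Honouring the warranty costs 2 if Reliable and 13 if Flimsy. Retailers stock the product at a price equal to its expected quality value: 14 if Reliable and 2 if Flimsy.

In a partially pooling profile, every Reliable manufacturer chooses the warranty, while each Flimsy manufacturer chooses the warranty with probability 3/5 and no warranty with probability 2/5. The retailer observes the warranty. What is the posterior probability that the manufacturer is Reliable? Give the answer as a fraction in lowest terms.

P(the warranty) = (1/11)·1 + (10/11)·(3/5) = 7/11.
By Bayes' rule, P(Reliable | the warranty) = (1/11) / (7/11) = 1/7.

1/7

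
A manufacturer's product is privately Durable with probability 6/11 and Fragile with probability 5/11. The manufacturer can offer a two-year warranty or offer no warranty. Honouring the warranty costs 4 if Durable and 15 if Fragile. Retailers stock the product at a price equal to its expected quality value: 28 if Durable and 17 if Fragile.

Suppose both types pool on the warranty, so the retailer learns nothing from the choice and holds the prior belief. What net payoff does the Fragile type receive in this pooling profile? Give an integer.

Pooled price = 6/11·28 + 5/11·17 = 23.
Fragile pays cost 15 for the warranty, so net payoff = 23 − 15 = 8.

8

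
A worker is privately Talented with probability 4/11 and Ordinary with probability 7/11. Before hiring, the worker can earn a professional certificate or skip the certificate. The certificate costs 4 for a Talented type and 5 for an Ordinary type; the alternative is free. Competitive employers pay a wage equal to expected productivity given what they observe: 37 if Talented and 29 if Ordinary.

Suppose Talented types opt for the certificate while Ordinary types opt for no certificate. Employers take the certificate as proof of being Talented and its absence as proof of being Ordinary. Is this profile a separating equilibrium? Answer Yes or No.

No

Under these beliefs, the certificate earns wage 37 and no certificate earns wage 29.
Talented: the certificate nets 37 − 4 = 33; no certificate nets 29. Talented prefers the certificate.
Ordinary: the certificate nets 37 − 5 = 32; no certificate nets 29. Ordinary would deviate to the certificate.
Ordinary has a profitable deviation, so the profile is not an equilibrium.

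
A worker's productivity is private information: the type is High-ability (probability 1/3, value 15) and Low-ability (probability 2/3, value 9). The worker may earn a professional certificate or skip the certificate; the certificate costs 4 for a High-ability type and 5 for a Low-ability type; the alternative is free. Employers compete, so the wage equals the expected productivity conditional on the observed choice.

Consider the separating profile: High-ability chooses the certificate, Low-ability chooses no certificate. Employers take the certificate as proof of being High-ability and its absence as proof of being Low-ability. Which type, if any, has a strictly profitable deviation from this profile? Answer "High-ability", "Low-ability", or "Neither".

Low-ability

The certificate pays 15; no certificate pays 9.
High-ability: assigned the certificate, nets 15 − 4 = 11; deviating to no certificate nets 9.
Low-ability: assigned no certificate, nets 9; deviating to the certificate nets 15 − 5 = 10.
The Low-ability type gains 1 by deviating.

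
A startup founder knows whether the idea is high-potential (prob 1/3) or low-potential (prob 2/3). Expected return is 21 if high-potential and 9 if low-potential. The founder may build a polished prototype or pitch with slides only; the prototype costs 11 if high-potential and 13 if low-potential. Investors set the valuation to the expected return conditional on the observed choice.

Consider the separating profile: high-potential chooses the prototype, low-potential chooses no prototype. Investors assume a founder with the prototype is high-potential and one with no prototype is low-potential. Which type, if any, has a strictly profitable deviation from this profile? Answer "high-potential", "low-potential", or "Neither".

The prototype pays 21; no prototype pays 9.
high-potential: assigned the prototype, nets 21 − 11 = 10; deviating to no prototype nets 9.
low-potential: assigned no prototype, nets 9; deviating to the prototype nets 21 − 13 = 8.
Both types strictly prefer their assigned action; no profitable deviation.

Neither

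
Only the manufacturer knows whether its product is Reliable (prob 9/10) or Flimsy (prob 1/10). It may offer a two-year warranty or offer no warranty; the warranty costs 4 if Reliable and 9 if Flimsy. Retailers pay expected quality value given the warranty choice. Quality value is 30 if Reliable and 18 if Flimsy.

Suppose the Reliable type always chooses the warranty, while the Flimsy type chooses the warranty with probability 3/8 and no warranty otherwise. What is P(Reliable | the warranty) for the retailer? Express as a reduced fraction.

24/25

P(the warranty) = (9/10)·1 + (1/10)·(3/8) = 15/16.
By Bayes' rule, P(Reliable | the warranty) = (9/10) / (15/16) = 24/25.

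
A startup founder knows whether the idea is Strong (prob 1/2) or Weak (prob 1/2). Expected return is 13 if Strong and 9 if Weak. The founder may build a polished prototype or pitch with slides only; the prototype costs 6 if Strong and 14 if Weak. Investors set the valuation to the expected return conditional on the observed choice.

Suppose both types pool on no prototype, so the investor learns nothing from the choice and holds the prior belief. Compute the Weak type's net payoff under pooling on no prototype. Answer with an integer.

Pooled valuation = 1/2·13 + 1/2·9 = 11.
Weak pays no cost for no prototype, so net payoff = 11.

11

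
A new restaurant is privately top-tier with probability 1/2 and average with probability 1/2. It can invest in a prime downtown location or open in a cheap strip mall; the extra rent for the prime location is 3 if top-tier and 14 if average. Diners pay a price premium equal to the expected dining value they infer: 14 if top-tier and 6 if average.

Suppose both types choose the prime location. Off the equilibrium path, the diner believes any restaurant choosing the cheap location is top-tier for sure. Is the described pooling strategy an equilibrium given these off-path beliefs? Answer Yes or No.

On path, the diner holds the prior and pays 1/2·14 + 1/2·6 = 10. Off path (the cheap location), believing top-tier, it pays 14.
top-tier: the prime location nets 10 − 3 = 7; the cheap location nets 14. top-tier would deviate.
average: the prime location nets 10 − 14 = -4; the cheap location nets 14. average would deviate.
A type deviates, so pooling fails.

No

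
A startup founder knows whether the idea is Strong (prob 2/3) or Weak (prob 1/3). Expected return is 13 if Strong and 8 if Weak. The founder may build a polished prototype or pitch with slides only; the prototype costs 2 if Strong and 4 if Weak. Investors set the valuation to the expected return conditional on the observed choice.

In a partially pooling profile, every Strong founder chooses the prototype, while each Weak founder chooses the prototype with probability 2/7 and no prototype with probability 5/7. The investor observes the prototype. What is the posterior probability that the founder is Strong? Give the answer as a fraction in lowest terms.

P(the prototype) = (2/3)·1 + (1/3)·(2/7) = 16/21.
By Bayes' rule, P(Strong | the prototype) = (2/3) / (16/21) = 7/8.

7/8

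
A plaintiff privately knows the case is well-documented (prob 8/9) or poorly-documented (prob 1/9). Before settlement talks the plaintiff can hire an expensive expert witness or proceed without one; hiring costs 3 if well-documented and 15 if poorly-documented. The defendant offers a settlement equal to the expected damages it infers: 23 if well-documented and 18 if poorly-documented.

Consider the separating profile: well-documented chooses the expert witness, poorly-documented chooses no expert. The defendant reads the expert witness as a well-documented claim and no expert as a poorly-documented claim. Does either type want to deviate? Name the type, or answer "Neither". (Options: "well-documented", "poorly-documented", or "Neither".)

Neither

The expert witness pays 23; no expert pays 18.
well-documented: assigned the expert witness, nets 23 − 3 = 20; deviating to no expert nets 18.
poorly-documented: assigned no expert, nets 18; deviating to the expert witness nets 23 − 15 = 8.
Both types strictly prefer their assigned action; no profitable deviation.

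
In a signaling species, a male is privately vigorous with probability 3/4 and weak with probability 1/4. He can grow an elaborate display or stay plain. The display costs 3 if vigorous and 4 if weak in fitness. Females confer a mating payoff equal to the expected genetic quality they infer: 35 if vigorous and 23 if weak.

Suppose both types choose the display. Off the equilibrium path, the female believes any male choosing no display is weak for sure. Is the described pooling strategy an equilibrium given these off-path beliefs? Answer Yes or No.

Yes

On path, the female holds the prior and pays 3/4·35 + 1/4·23 = 32. Off path (no display), believing weak, it pays 23.
vigorous: the display nets 32 − 3 = 29; no display nets 23. vigorous stays.
weak: the display nets 32 − 4 = 28; no display nets 23. weak stays.
No type deviates, so pooling is sustained.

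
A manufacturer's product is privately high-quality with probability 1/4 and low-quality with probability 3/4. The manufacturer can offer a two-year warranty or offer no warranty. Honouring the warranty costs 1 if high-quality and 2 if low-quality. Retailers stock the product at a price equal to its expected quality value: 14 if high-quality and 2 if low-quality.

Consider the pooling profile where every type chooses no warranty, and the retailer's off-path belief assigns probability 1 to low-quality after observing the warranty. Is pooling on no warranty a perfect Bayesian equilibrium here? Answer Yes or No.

Yes

On path, the retailer holds the prior and pays 1/4·14 + 3/4·2 = 5. Off path (the warranty), believing low-quality, it pays 2.
high-quality: no warranty nets 5; the warranty nets 2 − 1 = 1. high-quality stays.
low-quality: no warranty nets 5; the warranty nets 2 − 2 = 0. low-quality stays.
No type deviates, so pooling is sustained.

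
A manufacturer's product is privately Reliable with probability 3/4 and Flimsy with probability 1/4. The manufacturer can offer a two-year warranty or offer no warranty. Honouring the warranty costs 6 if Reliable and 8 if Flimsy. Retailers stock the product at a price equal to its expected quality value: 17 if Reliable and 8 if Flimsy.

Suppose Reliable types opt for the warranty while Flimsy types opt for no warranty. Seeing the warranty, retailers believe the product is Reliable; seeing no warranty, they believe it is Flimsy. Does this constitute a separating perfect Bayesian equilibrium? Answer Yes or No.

Under these beliefs, the warranty earns price 17 and no warranty earns price 8.
Reliable: the warranty nets 17 − 6 = 11; no warranty nets 8. Reliable prefers the warranty.
Flimsy: the warranty nets 17 − 8 = 9; no warranty nets 8. Flimsy would deviate to the warranty.
Flimsy has a profitable deviation, so the profile is not an equilibrium.

No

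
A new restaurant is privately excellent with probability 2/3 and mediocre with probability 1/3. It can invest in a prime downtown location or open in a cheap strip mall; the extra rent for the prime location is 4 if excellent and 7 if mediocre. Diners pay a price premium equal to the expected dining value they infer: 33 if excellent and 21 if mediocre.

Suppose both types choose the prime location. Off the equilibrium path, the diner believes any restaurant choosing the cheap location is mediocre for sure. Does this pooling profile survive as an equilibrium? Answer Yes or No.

On path, the diner holds the prior and pays 2/3·33 + 1/3·21 = 29. Off path (the cheap location), believing mediocre, it pays 21.
excellent: the prime location nets 29 − 4 = 25; the cheap location nets 21. excellent stays.
mediocre: the prime location nets 29 − 7 = 22; the cheap location nets 21. mediocre stays.
No type deviates, so pooling is sustained.

Yes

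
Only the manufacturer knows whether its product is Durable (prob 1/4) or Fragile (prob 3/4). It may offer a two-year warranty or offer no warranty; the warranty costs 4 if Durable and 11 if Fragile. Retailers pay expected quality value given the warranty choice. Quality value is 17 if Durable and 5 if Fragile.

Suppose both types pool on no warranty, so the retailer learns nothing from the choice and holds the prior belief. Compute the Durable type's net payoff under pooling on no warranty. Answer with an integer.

Pooled price = 1/4·17 + 3/4·5 = 8.
Durable pays no cost for no warranty, so net payoff = 8.

8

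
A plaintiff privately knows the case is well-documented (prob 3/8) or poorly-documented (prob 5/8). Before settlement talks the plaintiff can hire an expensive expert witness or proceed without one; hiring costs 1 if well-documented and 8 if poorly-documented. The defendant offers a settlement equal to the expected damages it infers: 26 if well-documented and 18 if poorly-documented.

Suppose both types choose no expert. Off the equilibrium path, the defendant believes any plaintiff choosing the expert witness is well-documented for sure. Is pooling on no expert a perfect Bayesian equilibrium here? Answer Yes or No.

No

On path, the defendant holds the prior and pays 3/8·26 + 5/8·18 = 21. Off path (the expert witness), believing well-documented, it pays 26.
well-documented: no expert nets 21; the expert witness nets 26 − 1 = 25. well-documented would deviate.
poorly-documented: no expert nets 21; the expert witness nets 26 − 8 = 18. poorly-documented stays.
A type deviates, so pooling fails.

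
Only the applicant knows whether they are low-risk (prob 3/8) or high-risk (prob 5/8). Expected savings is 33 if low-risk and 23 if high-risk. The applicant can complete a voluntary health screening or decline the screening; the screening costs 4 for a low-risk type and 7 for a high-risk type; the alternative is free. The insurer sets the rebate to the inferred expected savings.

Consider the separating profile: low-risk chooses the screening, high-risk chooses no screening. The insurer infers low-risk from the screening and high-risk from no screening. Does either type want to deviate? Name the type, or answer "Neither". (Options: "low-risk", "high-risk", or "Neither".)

high-risk

The screening pays 33; no screening pays 23.
low-risk: assigned the screening, nets 33 − 4 = 29; deviating to no screening nets 23.
high-risk: assigned no screening, nets 23; deviating to the screening nets 33 − 7 = 26.
The high-risk type gains 3 by deviating.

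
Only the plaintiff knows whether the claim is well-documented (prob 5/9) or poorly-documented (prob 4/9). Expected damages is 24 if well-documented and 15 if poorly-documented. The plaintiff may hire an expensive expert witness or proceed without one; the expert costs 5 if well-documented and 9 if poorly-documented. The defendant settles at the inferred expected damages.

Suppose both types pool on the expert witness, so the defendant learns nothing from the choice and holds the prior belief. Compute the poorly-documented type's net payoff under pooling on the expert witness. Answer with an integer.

11

Pooled settlement = 5/9·24 + 4/9·15 = 20.
poorly-documented pays cost 9 for the expert witness, so net payoff = 20 − 9 = 11.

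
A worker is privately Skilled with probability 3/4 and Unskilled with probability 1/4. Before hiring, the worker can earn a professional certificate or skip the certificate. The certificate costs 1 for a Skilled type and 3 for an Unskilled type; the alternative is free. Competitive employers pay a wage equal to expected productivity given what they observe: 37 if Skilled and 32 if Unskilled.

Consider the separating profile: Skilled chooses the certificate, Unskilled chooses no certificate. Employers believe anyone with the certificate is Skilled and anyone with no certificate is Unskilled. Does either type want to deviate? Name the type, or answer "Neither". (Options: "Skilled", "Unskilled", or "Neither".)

The certificate pays 37; no certificate pays 32.
Skilled: assigned the certificate, nets 37 − 1 = 36; deviating to no certificate nets 32.
Unskilled: assigned no certificate, nets 32; deviating to the certificate nets 37 − 3 = 34.
The Unskilled type gains 2 by deviating.

Unskilled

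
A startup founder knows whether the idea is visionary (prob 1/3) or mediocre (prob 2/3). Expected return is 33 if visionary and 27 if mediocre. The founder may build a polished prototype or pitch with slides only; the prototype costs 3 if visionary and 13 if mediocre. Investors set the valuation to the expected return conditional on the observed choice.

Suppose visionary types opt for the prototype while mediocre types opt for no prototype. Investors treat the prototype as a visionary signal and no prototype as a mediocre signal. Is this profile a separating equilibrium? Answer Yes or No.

Yes

Under these beliefs, the prototype earns valuation 33 and no prototype earns valuation 27.
visionary: the prototype nets 33 − 3 = 30; no prototype nets 27. visionary prefers the prototype.
mediocre: the prototype nets 33 − 13 = 20; no prototype nets 27. mediocre prefers no prototype.
Neither type deviates, so the separating profile is an equilibrium.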